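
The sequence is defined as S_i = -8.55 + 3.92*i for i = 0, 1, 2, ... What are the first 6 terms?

This is an arithmetic sequence.
i=0: S_0 = -8.55 + 3.92*0 = -8.55
i=1: S_1 = -8.55 + 3.92*1 = -4.63
i=2: S_2 = -8.55 + 3.92*2 = -0.71
i=3: S_3 = -8.55 + 3.92*3 = 3.21
i=4: S_4 = -8.55 + 3.92*4 = 7.13
i=5: S_5 = -8.55 + 3.92*5 = 11.05
The first 6 terms are: [-8.55, -4.63, -0.71, 3.21, 7.13, 11.05]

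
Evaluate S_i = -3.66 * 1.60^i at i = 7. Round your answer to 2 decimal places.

S_7 = -3.66 * 1.6^7 ≈ -3.66 * 26.8435 ≈ -98.25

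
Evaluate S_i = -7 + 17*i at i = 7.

S_7 = -7 + 17*7 = -7 + 119 = 112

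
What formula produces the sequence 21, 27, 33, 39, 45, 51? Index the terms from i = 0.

Check differences: 27 - 21 = 6
33 - 27 = 6
Common difference d = 6.
First term a = 21.
Formula: S_i = 21 + 6*i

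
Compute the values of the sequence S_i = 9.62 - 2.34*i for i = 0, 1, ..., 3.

This is an arithmetic sequence.
i=0: S_0 = 9.62 + -2.34*0 = 9.62
i=1: S_1 = 9.62 + -2.34*1 = 7.28
i=2: S_2 = 9.62 + -2.34*2 = 4.94
i=3: S_3 = 9.62 + -2.34*3 = 2.6
The first 4 terms are: [9.62, 7.28, 4.94, 2.6]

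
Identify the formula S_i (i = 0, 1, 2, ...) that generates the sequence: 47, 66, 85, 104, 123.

Check differences: 66 - 47 = 19
85 - 66 = 19
Common difference d = 19.
First term a = 47.
Formula: S_i = 47 + 19*i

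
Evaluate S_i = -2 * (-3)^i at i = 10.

S_10 = -2 * (-3)^10 = -2 * 59049 = -118098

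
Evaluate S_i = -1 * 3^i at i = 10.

S_10 = -1 * 3^10 = -1 * 59049 = -59049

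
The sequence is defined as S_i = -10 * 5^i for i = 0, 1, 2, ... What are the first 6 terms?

This is a geometric sequence.
i=0: S_0 = -10 * 5^0 = -10
i=1: S_1 = -10 * 5^1 = -50
i=2: S_2 = -10 * 5^2 = -250
i=3: S_3 = -10 * 5^3 = -1250
i=4: S_4 = -10 * 5^4 = -6250
i=5: S_5 = -10 * 5^5 = -31250
The first 6 terms are: [-10, -50, -250, -1250, -6250, -31250]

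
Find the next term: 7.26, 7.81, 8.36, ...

Differences: 7.81 - 7.26 = 0.55
This is an arithmetic sequence with common difference d = 0.55.
Next term = 8.36 + 0.55 = 8.91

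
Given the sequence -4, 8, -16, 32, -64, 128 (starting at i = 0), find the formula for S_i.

Check ratios: 8 / -4 = -2.0
Common ratio r = -2.
First term a = -4.
Formula: S_i = -4 * (-2)^i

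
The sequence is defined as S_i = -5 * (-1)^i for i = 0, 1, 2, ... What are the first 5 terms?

This is a geometric sequence.
i=0: S_0 = -5 * (-1)^0 = -5
i=1: S_1 = -5 * (-1)^1 = 5
i=2: S_2 = -5 * (-1)^2 = -5
i=3: S_3 = -5 * (-1)^3 = 5
i=4: S_4 = -5 * (-1)^4 = -5
The first 5 terms are: [-5, 5, -5, 5, -5]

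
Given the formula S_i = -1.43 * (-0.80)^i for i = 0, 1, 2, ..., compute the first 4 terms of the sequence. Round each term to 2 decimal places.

This is a geometric sequence.
i=0: S_0 = -1.43 * (-0.8)^0 = -1.43
i=1: S_1 = -1.43 * (-0.8)^1 ≈ 1.14
i=2: S_2 = -1.43 * (-0.8)^2 ≈ -0.92
i=3: S_3 = -1.43 * (-0.8)^3 ≈ 0.73
The first 4 terms are: [-1.43, 1.14, -0.92, 0.73]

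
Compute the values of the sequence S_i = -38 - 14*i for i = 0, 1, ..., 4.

This is an arithmetic sequence.
i=0: S_0 = -38 + -14*0 = -38
i=1: S_1 = -38 + -14*1 = -52
i=2: S_2 = -38 + -14*2 = -66
i=3: S_3 = -38 + -14*3 = -80
i=4: S_4 = -38 + -14*4 = -94
The first 5 terms are: [-38, -52, -66, -80, -94]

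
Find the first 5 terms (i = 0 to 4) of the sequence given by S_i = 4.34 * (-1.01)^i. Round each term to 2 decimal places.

This is a geometric sequence.
i=0: S_0 = 4.34 * (-1.01)^0 = 4.34
i=1: S_1 = 4.34 * (-1.01)^1 ≈ -4.38
i=2: S_2 = 4.34 * (-1.01)^2 ≈ 4.43
i=3: S_3 = 4.34 * (-1.01)^3 ≈ -4.47
i=4: S_4 = 4.34 * (-1.01)^4 ≈ 4.52
The first 5 terms are: [4.34, -4.38, 4.43, -4.47, 4.52]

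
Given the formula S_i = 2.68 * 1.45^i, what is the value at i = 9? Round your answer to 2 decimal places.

S_9 = 2.68 * 1.45^9 ≈ 2.68 * 28.3343 ≈ 75.94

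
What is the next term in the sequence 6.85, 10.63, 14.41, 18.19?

Differences: 10.63 - 6.85 = 3.78
This is an arithmetic sequence with common difference d = 3.78.
Next term = 18.19 + 3.78 = 21.97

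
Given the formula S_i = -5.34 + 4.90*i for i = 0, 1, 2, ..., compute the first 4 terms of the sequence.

This is an arithmetic sequence.
i=0: S_0 = -5.34 + 4.9*0 = -5.34
i=1: S_1 = -5.34 + 4.9*1 = -0.44
i=2: S_2 = -5.34 + 4.9*2 = 4.46
i=3: S_3 = -5.34 + 4.9*3 = 9.36
The first 4 terms are: [-5.34, -0.44, 4.46, 9.36]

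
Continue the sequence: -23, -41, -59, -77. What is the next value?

Differences: -41 - -23 = -18
This is an arithmetic sequence with common difference d = -18.
Next term = -77 + -18 = -95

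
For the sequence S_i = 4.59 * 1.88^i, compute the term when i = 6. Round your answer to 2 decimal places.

S_6 = 4.59 * 1.88^6 ≈ 4.59 * 44.1517 ≈ 202.66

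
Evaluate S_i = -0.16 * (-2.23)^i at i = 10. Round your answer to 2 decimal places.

S_10 = -0.16 * (-2.23)^10 ≈ -0.16 * 3041.2256 ≈ -486.6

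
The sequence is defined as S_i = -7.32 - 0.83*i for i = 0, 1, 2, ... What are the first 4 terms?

This is an arithmetic sequence.
i=0: S_0 = -7.32 + -0.83*0 = -7.32
i=1: S_1 = -7.32 + -0.83*1 = -8.15
i=2: S_2 = -7.32 + -0.83*2 = -8.98
i=3: S_3 = -7.32 + -0.83*3 = -9.81
The first 4 terms are: [-7.32, -8.15, -8.98, -9.81]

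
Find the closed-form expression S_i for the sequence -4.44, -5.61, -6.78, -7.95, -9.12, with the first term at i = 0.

Check differences: -5.61 - -4.44 = -1.17
-6.78 - -5.61 = -1.17
Common difference d = -1.17.
First term a = -4.44.
Formula: S_i = -4.44 - 1.17*i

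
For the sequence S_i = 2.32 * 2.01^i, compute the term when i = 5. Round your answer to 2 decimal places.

S_5 = 2.32 * 2.01^5 ≈ 2.32 * 32.808 ≈ 76.11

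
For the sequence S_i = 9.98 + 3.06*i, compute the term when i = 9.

S_9 = 9.98 + 3.06*9 = 9.98 + 27.54 = 37.52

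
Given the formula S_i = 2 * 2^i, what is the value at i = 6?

S_6 = 2 * 2^6 = 2 * 64 = 128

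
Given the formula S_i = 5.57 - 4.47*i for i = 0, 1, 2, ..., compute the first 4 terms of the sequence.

This is an arithmetic sequence.
i=0: S_0 = 5.57 + -4.47*0 = 5.57
i=1: S_1 = 5.57 + -4.47*1 = 1.1
i=2: S_2 = 5.57 + -4.47*2 = -3.37
i=3: S_3 = 5.57 + -4.47*3 = -7.84
The first 4 terms are: [5.57, 1.1, -3.37, -7.84]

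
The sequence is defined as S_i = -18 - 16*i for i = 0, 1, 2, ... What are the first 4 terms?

This is an arithmetic sequence.
i=0: S_0 = -18 + -16*0 = -18
i=1: S_1 = -18 + -16*1 = -34
i=2: S_2 = -18 + -16*2 = -50
i=3: S_3 = -18 + -16*3 = -66
The first 4 terms are: [-18, -34, -50, -66]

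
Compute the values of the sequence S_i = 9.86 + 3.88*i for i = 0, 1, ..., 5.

This is an arithmetic sequence.
i=0: S_0 = 9.86 + 3.88*0 = 9.86
i=1: S_1 = 9.86 + 3.88*1 = 13.74
i=2: S_2 = 9.86 + 3.88*2 = 17.62
i=3: S_3 = 9.86 + 3.88*3 = 21.5
i=4: S_4 = 9.86 + 3.88*4 = 25.38
i=5: S_5 = 9.86 + 3.88*5 = 29.26
The first 6 terms are: [9.86, 13.74, 17.62, 21.5, 25.38, 29.26]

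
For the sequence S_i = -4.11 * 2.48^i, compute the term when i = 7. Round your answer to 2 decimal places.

S_7 = -4.11 * 2.48^7 ≈ -4.11 * 576.9813 ≈ -2371.39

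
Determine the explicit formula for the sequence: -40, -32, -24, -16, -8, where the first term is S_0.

Check differences: -32 - -40 = 8
-24 - -32 = 8
Common difference d = 8.
First term a = -40.
Formula: S_i = -40 + 8*i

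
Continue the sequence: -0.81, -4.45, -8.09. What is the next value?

Differences: -4.45 - -0.81 = -3.64
This is an arithmetic sequence with common difference d = -3.64.
Next term = -8.09 + -3.64 = -11.73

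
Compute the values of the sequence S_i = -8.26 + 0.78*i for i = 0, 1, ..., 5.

This is an arithmetic sequence.
i=0: S_0 = -8.26 + 0.78*0 = -8.26
i=1: S_1 = -8.26 + 0.78*1 = -7.48
i=2: S_2 = -8.26 + 0.78*2 = -6.7
i=3: S_3 = -8.26 + 0.78*3 = -5.92
i=4: S_4 = -8.26 + 0.78*4 = -5.14
i=5: S_5 = -8.26 + 0.78*5 = -4.36
The first 6 terms are: [-8.26, -7.48, -6.7, -5.92, -5.14, -4.36]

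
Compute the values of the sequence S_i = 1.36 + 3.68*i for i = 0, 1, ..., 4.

This is an arithmetic sequence.
i=0: S_0 = 1.36 + 3.68*0 = 1.36
i=1: S_1 = 1.36 + 3.68*1 = 5.04
i=2: S_2 = 1.36 + 3.68*2 = 8.72
i=3: S_3 = 1.36 + 3.68*3 = 12.4
i=4: S_4 = 1.36 + 3.68*4 = 16.08
The first 5 terms are: [1.36, 5.04, 8.72, 12.4, 16.08]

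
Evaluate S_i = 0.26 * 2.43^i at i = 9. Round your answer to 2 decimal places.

S_9 = 0.26 * 2.43^9 ≈ 0.26 * 2954.3127 ≈ 768.12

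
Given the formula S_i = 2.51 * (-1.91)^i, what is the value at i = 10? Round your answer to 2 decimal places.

S_10 = 2.51 * (-1.91)^10 ≈ 2.51 * 646.1505 ≈ 1621.84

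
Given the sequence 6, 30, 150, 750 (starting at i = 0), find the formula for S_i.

Check ratios: 30 / 6 = 5.0
Common ratio r = 5.
First term a = 6.
Formula: S_i = 6 * 5^i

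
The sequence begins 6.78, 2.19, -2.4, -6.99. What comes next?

Differences: 2.19 - 6.78 = -4.59
This is an arithmetic sequence with common difference d = -4.59.
Next term = -6.99 + -4.59 = -11.58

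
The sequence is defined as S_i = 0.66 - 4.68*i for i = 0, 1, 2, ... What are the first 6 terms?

This is an arithmetic sequence.
i=0: S_0 = 0.66 + -4.68*0 = 0.66
i=1: S_1 = 0.66 + -4.68*1 = -4.02
i=2: S_2 = 0.66 + -4.68*2 = -8.7
i=3: S_3 = 0.66 + -4.68*3 = -13.38
i=4: S_4 = 0.66 + -4.68*4 = -18.06
i=5: S_5 = 0.66 + -4.68*5 = -22.74
The first 6 terms are: [0.66, -4.02, -8.7, -13.38, -18.06, -22.74]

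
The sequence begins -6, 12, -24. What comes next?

Ratios: 12 / -6 = -2.0
This is a geometric sequence with common ratio r = -2.
Next term = -24 * -2 = 48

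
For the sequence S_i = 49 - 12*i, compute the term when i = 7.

S_7 = 49 + -12*7 = 49 + -84 = -35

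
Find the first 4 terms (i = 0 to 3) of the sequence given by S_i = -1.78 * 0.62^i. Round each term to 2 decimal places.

This is a geometric sequence.
i=0: S_0 = -1.78 * 0.62^0 = -1.78
i=1: S_1 = -1.78 * 0.62^1 ≈ -1.1
i=2: S_2 = -1.78 * 0.62^2 ≈ -0.68
i=3: S_3 = -1.78 * 0.62^3 ≈ -0.42
The first 4 terms are: [-1.78, -1.1, -0.68, -0.42]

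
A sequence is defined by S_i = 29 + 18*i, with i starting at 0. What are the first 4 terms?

This is an arithmetic sequence.
i=0: S_0 = 29 + 18*0 = 29
i=1: S_1 = 29 + 18*1 = 47
i=2: S_2 = 29 + 18*2 = 65
i=3: S_3 = 29 + 18*3 = 83
The first 4 terms are: [29, 47, 65, 83]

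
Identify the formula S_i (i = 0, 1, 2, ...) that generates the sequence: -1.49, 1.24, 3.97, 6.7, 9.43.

Check differences: 1.24 - -1.49 = 2.73
3.97 - 1.24 = 2.73
Common difference d = 2.73.
First term a = -1.49.
Formula: S_i = -1.49 + 2.73*i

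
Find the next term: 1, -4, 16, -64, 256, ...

Ratios: -4 / 1 = -4.0
This is a geometric sequence with common ratio r = -4.
Next term = 256 * -4 = -1024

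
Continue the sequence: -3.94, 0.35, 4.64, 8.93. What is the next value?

Differences: 0.35 - -3.94 = 4.29
This is an arithmetic sequence with common difference d = 4.29.
Next term = 8.93 + 4.29 = 13.22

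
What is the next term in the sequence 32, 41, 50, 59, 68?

Differences: 41 - 32 = 9
This is an arithmetic sequence with common difference d = 9.
Next term = 68 + 9 = 77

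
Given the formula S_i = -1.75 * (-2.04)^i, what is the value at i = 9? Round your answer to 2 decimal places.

S_9 = -1.75 * (-2.04)^9 ≈ -1.75 * -611.8874 ≈ 1070.8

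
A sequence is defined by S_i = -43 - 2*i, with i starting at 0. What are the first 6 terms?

This is an arithmetic sequence.
i=0: S_0 = -43 + -2*0 = -43
i=1: S_1 = -43 + -2*1 = -45
i=2: S_2 = -43 + -2*2 = -47
i=3: S_3 = -43 + -2*3 = -49
i=4: S_4 = -43 + -2*4 = -51
i=5: S_5 = -43 + -2*5 = -53
The first 6 terms are: [-43, -45, -47, -49, -51, -53]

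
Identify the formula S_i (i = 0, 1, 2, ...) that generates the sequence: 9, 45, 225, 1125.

Check ratios: 45 / 9 = 5.0
Common ratio r = 5.
First term a = 9.
Formula: S_i = 9 * 5^i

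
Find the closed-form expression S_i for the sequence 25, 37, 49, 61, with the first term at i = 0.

Check differences: 37 - 25 = 12
49 - 37 = 12
Common difference d = 12.
First term a = 25.
Formula: S_i = 25 + 12*i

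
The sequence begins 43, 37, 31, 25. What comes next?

Differences: 37 - 43 = -6
This is an arithmetic sequence with common difference d = -6.
Next term = 25 + -6 = 19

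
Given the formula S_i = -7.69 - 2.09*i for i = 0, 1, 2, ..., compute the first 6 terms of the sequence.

This is an arithmetic sequence.
i=0: S_0 = -7.69 + -2.09*0 = -7.69
i=1: S_1 = -7.69 + -2.09*1 = -9.78
i=2: S_2 = -7.69 + -2.09*2 = -11.87
i=3: S_3 = -7.69 + -2.09*3 = -13.96
i=4: S_4 = -7.69 + -2.09*4 = -16.05
i=5: S_5 = -7.69 + -2.09*5 = -18.14
The first 6 terms are: [-7.69, -9.78, -11.87, -13.96, -16.05, -18.14]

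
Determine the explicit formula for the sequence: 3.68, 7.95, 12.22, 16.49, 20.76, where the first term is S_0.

Check differences: 7.95 - 3.68 = 4.27
12.22 - 7.95 = 4.27
Common difference d = 4.27.
First term a = 3.68.
Formula: S_i = 3.68 + 4.27*i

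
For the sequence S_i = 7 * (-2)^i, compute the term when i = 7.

S_7 = 7 * (-2)^7 = 7 * -128 = -896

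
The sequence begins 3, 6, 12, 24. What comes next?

Ratios: 6 / 3 = 2.0
This is a geometric sequence with common ratio r = 2.
Next term = 24 * 2 = 48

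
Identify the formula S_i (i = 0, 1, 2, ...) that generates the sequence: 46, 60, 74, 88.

Check differences: 60 - 46 = 14
74 - 60 = 14
Common difference d = 14.
First term a = 46.
Formula: S_i = 46 + 14*i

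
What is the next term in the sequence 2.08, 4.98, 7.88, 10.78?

Differences: 4.98 - 2.08 = 2.9
This is an arithmetic sequence with common difference d = 2.9.
Next term = 10.78 + 2.9 = 13.68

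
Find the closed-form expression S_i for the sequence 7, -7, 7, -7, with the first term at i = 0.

Check ratios: -7 / 7 = -1.0
Common ratio r = -1.
First term a = 7.
Formula: S_i = 7 * (-1)^i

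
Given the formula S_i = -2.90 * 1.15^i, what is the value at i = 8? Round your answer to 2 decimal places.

S_8 = -2.9 * 1.15^8 ≈ -2.9 * 3.059 ≈ -8.87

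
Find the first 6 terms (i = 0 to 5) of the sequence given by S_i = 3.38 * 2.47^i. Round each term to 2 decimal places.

This is a geometric sequence.
i=0: S_0 = 3.38 * 2.47^0 = 3.38
i=1: S_1 = 3.38 * 2.47^1 ≈ 8.35
i=2: S_2 = 3.38 * 2.47^2 ≈ 20.62
i=3: S_3 = 3.38 * 2.47^3 ≈ 50.93
i=4: S_4 = 3.38 * 2.47^4 ≈ 125.81
i=5: S_5 = 3.38 * 2.47^5 ≈ 310.74
The first 6 terms are: [3.38, 8.35, 20.62, 50.93, 125.81, 310.74]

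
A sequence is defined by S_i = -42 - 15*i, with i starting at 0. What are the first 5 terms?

This is an arithmetic sequence.
i=0: S_0 = -42 + -15*0 = -42
i=1: S_1 = -42 + -15*1 = -57
i=2: S_2 = -42 + -15*2 = -72
i=3: S_3 = -42 + -15*3 = -87
i=4: S_4 = -42 + -15*4 = -102
The first 5 terms are: [-42, -57, -72, -87, -102]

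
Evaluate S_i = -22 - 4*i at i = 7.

S_7 = -22 + -4*7 = -22 + -28 = -50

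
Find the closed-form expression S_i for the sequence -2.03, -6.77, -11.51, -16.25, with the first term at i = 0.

Check differences: -6.77 - -2.03 = -4.74
-11.51 - -6.77 = -4.74
Common difference d = -4.74.
First term a = -2.03.
Formula: S_i = -2.03 - 4.74*i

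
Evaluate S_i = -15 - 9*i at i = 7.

S_7 = -15 + -9*7 = -15 + -63 = -78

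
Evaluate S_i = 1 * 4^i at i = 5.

S_5 = 1 * 4^5 = 1 * 1024 = 1024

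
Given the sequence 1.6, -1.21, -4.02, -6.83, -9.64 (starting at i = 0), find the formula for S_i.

Check differences: -1.21 - 1.6 = -2.81
-4.02 - -1.21 = -2.81
Common difference d = -2.81.
First term a = 1.6.
Formula: S_i = 1.60 - 2.81*i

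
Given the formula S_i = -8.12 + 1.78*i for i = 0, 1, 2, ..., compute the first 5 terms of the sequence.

This is an arithmetic sequence.
i=0: S_0 = -8.12 + 1.78*0 = -8.12
i=1: S_1 = -8.12 + 1.78*1 = -6.34
i=2: S_2 = -8.12 + 1.78*2 = -4.56
i=3: S_3 = -8.12 + 1.78*3 = -2.78
i=4: S_4 = -8.12 + 1.78*4 = -1.0
The first 5 terms are: [-8.12, -6.34, -4.56, -2.78, -1.0]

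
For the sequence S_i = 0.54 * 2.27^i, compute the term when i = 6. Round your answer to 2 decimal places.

S_6 = 0.54 * 2.27^6 ≈ 0.54 * 136.8218 ≈ 73.88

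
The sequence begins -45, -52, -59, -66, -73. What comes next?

Differences: -52 - -45 = -7
This is an arithmetic sequence with common difference d = -7.
Next term = -73 + -7 = -80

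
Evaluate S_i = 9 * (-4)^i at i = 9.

S_9 = 9 * (-4)^9 = 9 * -262144 = -2359296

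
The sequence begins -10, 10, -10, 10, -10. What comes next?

Ratios: 10 / -10 = -1.0
This is a geometric sequence with common ratio r = -1.
Next term = -10 * -1 = 10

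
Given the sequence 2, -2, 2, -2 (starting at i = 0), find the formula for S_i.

Check ratios: -2 / 2 = -1.0
Common ratio r = -1.
First term a = 2.
Formula: S_i = 2 * (-1)^i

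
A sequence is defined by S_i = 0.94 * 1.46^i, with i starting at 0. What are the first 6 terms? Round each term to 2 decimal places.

This is a geometric sequence.
i=0: S_0 = 0.94 * 1.46^0 = 0.94
i=1: S_1 = 0.94 * 1.46^1 ≈ 1.37
i=2: S_2 = 0.94 * 1.46^2 ≈ 2.0
i=3: S_3 = 0.94 * 1.46^3 ≈ 2.93
i=4: S_4 = 0.94 * 1.46^4 ≈ 4.27
i=5: S_5 = 0.94 * 1.46^5 ≈ 6.24
The first 6 terms are: [0.94, 1.37, 2.0, 2.93, 4.27, 6.24]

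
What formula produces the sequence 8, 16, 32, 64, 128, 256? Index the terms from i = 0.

Check ratios: 16 / 8 = 2.0
Common ratio r = 2.
First term a = 8.
Formula: S_i = 8 * 2^i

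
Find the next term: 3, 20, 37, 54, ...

Differences: 20 - 3 = 17
This is an arithmetic sequence with common difference d = 17.
Next term = 54 + 17 = 71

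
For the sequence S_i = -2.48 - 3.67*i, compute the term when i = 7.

S_7 = -2.48 + -3.67*7 = -2.48 + -25.69 = -28.17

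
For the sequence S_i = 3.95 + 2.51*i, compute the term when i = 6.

S_6 = 3.95 + 2.51*6 = 3.95 + 15.06 = 19.01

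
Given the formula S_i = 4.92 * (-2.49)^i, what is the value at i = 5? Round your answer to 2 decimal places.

S_5 = 4.92 * (-2.49)^5 ≈ 4.92 * -95.7187 ≈ -470.94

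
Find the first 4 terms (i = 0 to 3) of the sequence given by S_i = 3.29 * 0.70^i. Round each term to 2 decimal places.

This is a geometric sequence.
i=0: S_0 = 3.29 * 0.7^0 = 3.29
i=1: S_1 = 3.29 * 0.7^1 ≈ 2.3
i=2: S_2 = 3.29 * 0.7^2 ≈ 1.61
i=3: S_3 = 3.29 * 0.7^3 ≈ 1.13
The first 4 terms are: [3.29, 2.3, 1.61, 1.13]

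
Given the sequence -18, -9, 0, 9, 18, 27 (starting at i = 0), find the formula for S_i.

Check differences: -9 - -18 = 9
0 - -9 = 9
Common difference d = 9.
First term a = -18.
Formula: S_i = -18 + 9*i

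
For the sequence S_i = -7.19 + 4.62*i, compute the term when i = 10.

S_10 = -7.19 + 4.62*10 = -7.19 + 46.2 = 39.01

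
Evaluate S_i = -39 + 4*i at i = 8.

S_8 = -39 + 4*8 = -39 + 32 = -7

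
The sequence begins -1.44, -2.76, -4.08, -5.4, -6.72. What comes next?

Differences: -2.76 - -1.44 = -1.32
This is an arithmetic sequence with common difference d = -1.32.
Next term = -6.72 + -1.32 = -8.04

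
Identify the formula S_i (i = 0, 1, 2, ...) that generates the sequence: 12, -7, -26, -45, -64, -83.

Check differences: -7 - 12 = -19
-26 - -7 = -19
Common difference d = -19.
First term a = 12.
Formula: S_i = 12 - 19*i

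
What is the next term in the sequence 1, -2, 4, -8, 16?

Ratios: -2 / 1 = -2.0
This is a geometric sequence with common ratio r = -2.
Next term = 16 * -2 = -32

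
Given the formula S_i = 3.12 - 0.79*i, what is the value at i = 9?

S_9 = 3.12 + -0.79*9 = 3.12 + -7.11 = -3.99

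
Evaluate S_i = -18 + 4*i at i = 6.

S_6 = -18 + 4*6 = -18 + 24 = 6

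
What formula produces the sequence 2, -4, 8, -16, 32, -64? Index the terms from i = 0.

Check ratios: -4 / 2 = -2.0
Common ratio r = -2.
First term a = 2.
Formula: S_i = 2 * (-2)^i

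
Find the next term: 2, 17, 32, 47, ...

Differences: 17 - 2 = 15
This is an arithmetic sequence with common difference d = 15.
Next term = 47 + 15 = 62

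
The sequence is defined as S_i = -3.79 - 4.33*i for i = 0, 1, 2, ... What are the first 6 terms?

This is an arithmetic sequence.
i=0: S_0 = -3.79 + -4.33*0 = -3.79
i=1: S_1 = -3.79 + -4.33*1 = -8.12
i=2: S_2 = -3.79 + -4.33*2 = -12.45
i=3: S_3 = -3.79 + -4.33*3 = -16.78
i=4: S_4 = -3.79 + -4.33*4 = -21.11
i=5: S_5 = -3.79 + -4.33*5 = -25.44
The first 6 terms are: [-3.79, -8.12, -12.45, -16.78, -21.11, -25.44]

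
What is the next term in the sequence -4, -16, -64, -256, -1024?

Ratios: -16 / -4 = 4.0
This is a geometric sequence with common ratio r = 4.
Next term = -1024 * 4 = -4096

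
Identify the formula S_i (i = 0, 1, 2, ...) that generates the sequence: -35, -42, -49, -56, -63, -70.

Check differences: -42 - -35 = -7
-49 - -42 = -7
Common difference d = -7.
First term a = -35.
Formula: S_i = -35 - 7*i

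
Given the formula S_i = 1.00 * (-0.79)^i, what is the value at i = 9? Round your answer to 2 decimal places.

S_9 = 1.0 * (-0.79)^9 ≈ 1.0 * -0.1199 ≈ -0.12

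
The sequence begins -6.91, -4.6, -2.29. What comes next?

Differences: -4.6 - -6.91 = 2.31
This is an arithmetic sequence with common difference d = 2.31.
Next term = -2.29 + 2.31 = 0.02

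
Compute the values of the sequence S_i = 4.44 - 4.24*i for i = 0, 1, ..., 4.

This is an arithmetic sequence.
i=0: S_0 = 4.44 + -4.24*0 = 4.44
i=1: S_1 = 4.44 + -4.24*1 = 0.2
i=2: S_2 = 4.44 + -4.24*2 = -4.04
i=3: S_3 = 4.44 + -4.24*3 = -8.28
i=4: S_4 = 4.44 + -4.24*4 = -12.52
The first 5 terms are: [4.44, 0.2, -4.04, -8.28, -12.52]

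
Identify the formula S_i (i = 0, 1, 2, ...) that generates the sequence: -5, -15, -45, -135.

Check ratios: -15 / -5 = 3.0
Common ratio r = 3.
First term a = -5.
Formula: S_i = -5 * 3^i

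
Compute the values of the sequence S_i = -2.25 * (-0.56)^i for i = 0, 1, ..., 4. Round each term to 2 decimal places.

This is a geometric sequence.
i=0: S_0 = -2.25 * (-0.56)^0 = -2.25
i=1: S_1 = -2.25 * (-0.56)^1 = 1.26
i=2: S_2 = -2.25 * (-0.56)^2 ≈ -0.71
i=3: S_3 = -2.25 * (-0.56)^3 ≈ 0.4
i=4: S_4 = -2.25 * (-0.56)^4 ≈ -0.22
The first 5 terms are: [-2.25, 1.26, -0.71, 0.4, -0.22]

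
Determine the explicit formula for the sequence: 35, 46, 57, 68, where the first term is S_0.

Check differences: 46 - 35 = 11
57 - 46 = 11
Common difference d = 11.
First term a = 35.
Formula: S_i = 35 + 11*i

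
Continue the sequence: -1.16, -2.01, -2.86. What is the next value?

Differences: -2.01 - -1.16 = -0.85
This is an arithmetic sequence with common difference d = -0.85.
Next term = -2.86 + -0.85 = -3.71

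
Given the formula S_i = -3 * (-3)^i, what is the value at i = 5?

S_5 = -3 * (-3)^5 = -3 * -243 = 729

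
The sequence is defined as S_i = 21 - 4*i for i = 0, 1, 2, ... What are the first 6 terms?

This is an arithmetic sequence.
i=0: S_0 = 21 + -4*0 = 21
i=1: S_1 = 21 + -4*1 = 17
i=2: S_2 = 21 + -4*2 = 13
i=3: S_3 = 21 + -4*3 = 9
i=4: S_4 = 21 + -4*4 = 5
i=5: S_5 = 21 + -4*5 = 1
The first 6 terms are: [21, 17, 13, 9, 5, 1]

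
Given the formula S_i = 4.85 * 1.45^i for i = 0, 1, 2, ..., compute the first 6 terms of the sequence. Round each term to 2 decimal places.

This is a geometric sequence.
i=0: S_0 = 4.85 * 1.45^0 = 4.85
i=1: S_1 = 4.85 * 1.45^1 ≈ 7.03
i=2: S_2 = 4.85 * 1.45^2 ≈ 10.2
i=3: S_3 = 4.85 * 1.45^3 ≈ 14.79
i=4: S_4 = 4.85 * 1.45^4 ≈ 21.44
i=5: S_5 = 4.85 * 1.45^5 ≈ 31.09
The first 6 terms are: [4.85, 7.03, 10.2, 14.79, 21.44, 31.09]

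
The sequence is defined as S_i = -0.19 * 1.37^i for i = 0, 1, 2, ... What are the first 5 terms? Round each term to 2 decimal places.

This is a geometric sequence.
i=0: S_0 = -0.19 * 1.37^0 = -0.19
i=1: S_1 = -0.19 * 1.37^1 ≈ -0.26
i=2: S_2 = -0.19 * 1.37^2 ≈ -0.36
i=3: S_3 = -0.19 * 1.37^3 ≈ -0.49
i=4: S_4 = -0.19 * 1.37^4 ≈ -0.67
The first 5 terms are: [-0.19, -0.26, -0.36, -0.49, -0.67]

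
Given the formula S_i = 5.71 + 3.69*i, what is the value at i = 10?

S_10 = 5.71 + 3.69*10 = 5.71 + 36.9 = 42.61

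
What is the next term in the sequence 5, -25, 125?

Ratios: -25 / 5 = -5.0
This is a geometric sequence with common ratio r = -5.
Next term = 125 * -5 = -625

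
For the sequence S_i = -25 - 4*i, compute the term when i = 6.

S_6 = -25 + -4*6 = -25 + -24 = -49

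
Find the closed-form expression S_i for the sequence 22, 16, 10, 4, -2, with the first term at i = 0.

Check differences: 16 - 22 = -6
10 - 16 = -6
Common difference d = -6.
First term a = 22.
Formula: S_i = 22 - 6*i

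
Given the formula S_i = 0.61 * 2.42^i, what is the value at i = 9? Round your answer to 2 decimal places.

S_9 = 0.61 * 2.42^9 ≈ 0.61 * 2846.6777 ≈ 1736.47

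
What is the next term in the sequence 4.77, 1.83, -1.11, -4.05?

Differences: 1.83 - 4.77 = -2.94
This is an arithmetic sequence with common difference d = -2.94.
Next term = -4.05 + -2.94 = -6.99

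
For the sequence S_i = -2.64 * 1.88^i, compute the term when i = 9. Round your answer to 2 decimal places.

S_9 = -2.64 * 1.88^9 ≈ -2.64 * 293.3733 ≈ -774.51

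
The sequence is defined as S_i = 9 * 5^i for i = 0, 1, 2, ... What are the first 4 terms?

This is a geometric sequence.
i=0: S_0 = 9 * 5^0 = 9
i=1: S_1 = 9 * 5^1 = 45
i=2: S_2 = 9 * 5^2 = 225
i=3: S_3 = 9 * 5^3 = 1125
The first 4 terms are: [9, 45, 225, 1125]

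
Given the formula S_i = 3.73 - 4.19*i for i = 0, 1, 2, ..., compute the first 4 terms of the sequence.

This is an arithmetic sequence.
i=0: S_0 = 3.73 + -4.19*0 = 3.73
i=1: S_1 = 3.73 + -4.19*1 = -0.46
i=2: S_2 = 3.73 + -4.19*2 = -4.65
i=3: S_3 = 3.73 + -4.19*3 = -8.84
The first 4 terms are: [3.73, -0.46, -4.65, -8.84]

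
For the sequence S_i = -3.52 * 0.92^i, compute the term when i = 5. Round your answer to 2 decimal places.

S_5 = -3.52 * 0.92^5 ≈ -3.52 * 0.6591 ≈ -2.32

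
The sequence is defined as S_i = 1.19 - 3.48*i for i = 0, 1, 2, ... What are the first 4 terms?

This is an arithmetic sequence.
i=0: S_0 = 1.19 + -3.48*0 = 1.19
i=1: S_1 = 1.19 + -3.48*1 = -2.29
i=2: S_2 = 1.19 + -3.48*2 = -5.77
i=3: S_3 = 1.19 + -3.48*3 = -9.25
The first 4 terms are: [1.19, -2.29, -5.77, -9.25]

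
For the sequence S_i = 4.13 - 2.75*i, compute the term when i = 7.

S_7 = 4.13 + -2.75*7 = 4.13 + -19.25 = -15.12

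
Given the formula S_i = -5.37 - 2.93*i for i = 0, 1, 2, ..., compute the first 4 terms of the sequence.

This is an arithmetic sequence.
i=0: S_0 = -5.37 + -2.93*0 = -5.37
i=1: S_1 = -5.37 + -2.93*1 = -8.3
i=2: S_2 = -5.37 + -2.93*2 = -11.23
i=3: S_3 = -5.37 + -2.93*3 = -14.16
The first 4 terms are: [-5.37, -8.3, -11.23, -14.16]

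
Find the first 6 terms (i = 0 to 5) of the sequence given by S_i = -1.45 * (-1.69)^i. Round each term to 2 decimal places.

This is a geometric sequence.
i=0: S_0 = -1.45 * (-1.69)^0 = -1.45
i=1: S_1 = -1.45 * (-1.69)^1 ≈ 2.45
i=2: S_2 = -1.45 * (-1.69)^2 ≈ -4.14
i=3: S_3 = -1.45 * (-1.69)^3 ≈ 7.0
i=4: S_4 = -1.45 * (-1.69)^4 ≈ -11.83
i=5: S_5 = -1.45 * (-1.69)^5 ≈ 19.99
The first 6 terms are: [-1.45, 2.45, -4.14, 7.0, -11.83, 19.99]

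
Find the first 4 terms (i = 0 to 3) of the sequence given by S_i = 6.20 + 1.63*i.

This is an arithmetic sequence.
i=0: S_0 = 6.2 + 1.63*0 = 6.2
i=1: S_1 = 6.2 + 1.63*1 = 7.83
i=2: S_2 = 6.2 + 1.63*2 = 9.46
i=3: S_3 = 6.2 + 1.63*3 = 11.09
The first 4 terms are: [6.2, 7.83, 9.46, 11.09]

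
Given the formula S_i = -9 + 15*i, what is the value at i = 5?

S_5 = -9 + 15*5 = -9 + 75 = 66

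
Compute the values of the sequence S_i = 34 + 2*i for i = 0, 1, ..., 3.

This is an arithmetic sequence.
i=0: S_0 = 34 + 2*0 = 34
i=1: S_1 = 34 + 2*1 = 36
i=2: S_2 = 34 + 2*2 = 38
i=3: S_3 = 34 + 2*3 = 40
The first 4 terms are: [34, 36, 38, 40]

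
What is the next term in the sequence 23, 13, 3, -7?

Differences: 13 - 23 = -10
This is an arithmetic sequence with common difference d = -10.
Next term = -7 + -10 = -17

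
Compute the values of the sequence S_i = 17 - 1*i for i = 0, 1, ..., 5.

This is an arithmetic sequence.
i=0: S_0 = 17 + -1*0 = 17
i=1: S_1 = 17 + -1*1 = 16
i=2: S_2 = 17 + -1*2 = 15
i=3: S_3 = 17 + -1*3 = 14
i=4: S_4 = 17 + -1*4 = 13
i=5: S_5 = 17 + -1*5 = 12
The first 6 terms are: [17, 16, 15, 14, 13, 12]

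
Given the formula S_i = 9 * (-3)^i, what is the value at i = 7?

S_7 = 9 * (-3)^7 = 9 * -2187 = -19683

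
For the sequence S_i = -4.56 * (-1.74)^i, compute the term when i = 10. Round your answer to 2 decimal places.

S_10 = -4.56 * (-1.74)^10 ≈ -4.56 * 254.3856 ≈ -1160.0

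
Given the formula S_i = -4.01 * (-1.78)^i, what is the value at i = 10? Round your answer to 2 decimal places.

S_10 = -4.01 * (-1.78)^10 ≈ -4.01 * 319.3008 ≈ -1280.4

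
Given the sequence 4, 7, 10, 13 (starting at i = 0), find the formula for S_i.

Check differences: 7 - 4 = 3
10 - 7 = 3
Common difference d = 3.
First term a = 4.
Formula: S_i = 4 + 3*i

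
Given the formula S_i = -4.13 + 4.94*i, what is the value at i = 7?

S_7 = -4.13 + 4.94*7 = -4.13 + 34.58 = 30.45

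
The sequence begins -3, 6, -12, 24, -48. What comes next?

Ratios: 6 / -3 = -2.0
This is a geometric sequence with common ratio r = -2.
Next term = -48 * -2 = 96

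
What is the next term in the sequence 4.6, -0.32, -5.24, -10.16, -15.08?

Differences: -0.32 - 4.6 = -4.92
This is an arithmetic sequence with common difference d = -4.92.
Next term = -15.08 + -4.92 = -20.0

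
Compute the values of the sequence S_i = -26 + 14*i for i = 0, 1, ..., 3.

This is an arithmetic sequence.
i=0: S_0 = -26 + 14*0 = -26
i=1: S_1 = -26 + 14*1 = -12
i=2: S_2 = -26 + 14*2 = 2
i=3: S_3 = -26 + 14*3 = 16
The first 4 terms are: [-26, -12, 2, 16]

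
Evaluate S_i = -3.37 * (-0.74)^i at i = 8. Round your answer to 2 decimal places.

S_8 = -3.37 * (-0.74)^8 ≈ -3.37 * 0.0899 ≈ -0.3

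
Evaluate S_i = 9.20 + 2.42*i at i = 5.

S_5 = 9.2 + 2.42*5 = 9.2 + 12.1 = 21.3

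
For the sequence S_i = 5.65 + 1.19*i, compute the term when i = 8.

S_8 = 5.65 + 1.19*8 = 5.65 + 9.52 = 15.17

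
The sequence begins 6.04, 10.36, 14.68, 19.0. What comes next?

Differences: 10.36 - 6.04 = 4.32
This is an arithmetic sequence with common difference d = 4.32.
Next term = 19.0 + 4.32 = 23.32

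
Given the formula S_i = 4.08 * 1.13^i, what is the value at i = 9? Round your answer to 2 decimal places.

S_9 = 4.08 * 1.13^9 ≈ 4.08 * 3.004 ≈ 12.26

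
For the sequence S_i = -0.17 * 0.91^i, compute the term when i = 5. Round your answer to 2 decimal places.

S_5 = -0.17 * 0.91^5 ≈ -0.17 * 0.624 ≈ -0.11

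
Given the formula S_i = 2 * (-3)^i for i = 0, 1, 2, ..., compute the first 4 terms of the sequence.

This is a geometric sequence.
i=0: S_0 = 2 * (-3)^0 = 2
i=1: S_1 = 2 * (-3)^1 = -6
i=2: S_2 = 2 * (-3)^2 = 18
i=3: S_3 = 2 * (-3)^3 = -54
The first 4 terms are: [2, -6, 18, -54]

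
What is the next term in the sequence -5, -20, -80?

Ratios: -20 / -5 = 4.0
This is a geometric sequence with common ratio r = 4.
Next term = -80 * 4 = -320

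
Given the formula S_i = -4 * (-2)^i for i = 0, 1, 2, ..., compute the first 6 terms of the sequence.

This is a geometric sequence.
i=0: S_0 = -4 * (-2)^0 = -4
i=1: S_1 = -4 * (-2)^1 = 8
i=2: S_2 = -4 * (-2)^2 = -16
i=3: S_3 = -4 * (-2)^3 = 32
i=4: S_4 = -4 * (-2)^4 = -64
i=5: S_5 = -4 * (-2)^5 = 128
The first 6 terms are: [-4, 8, -16, 32, -64, 128]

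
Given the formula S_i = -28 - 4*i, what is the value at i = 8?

S_8 = -28 + -4*8 = -28 + -32 = -60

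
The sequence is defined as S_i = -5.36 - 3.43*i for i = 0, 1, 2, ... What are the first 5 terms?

This is an arithmetic sequence.
i=0: S_0 = -5.36 + -3.43*0 = -5.36
i=1: S_1 = -5.36 + -3.43*1 = -8.79
i=2: S_2 = -5.36 + -3.43*2 = -12.22
i=3: S_3 = -5.36 + -3.43*3 = -15.65
i=4: S_4 = -5.36 + -3.43*4 = -19.08
The first 5 terms are: [-5.36, -8.79, -12.22, -15.65, -19.08]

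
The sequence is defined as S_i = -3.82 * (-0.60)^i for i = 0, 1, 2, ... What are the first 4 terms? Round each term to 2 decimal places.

This is a geometric sequence.
i=0: S_0 = -3.82 * (-0.6)^0 = -3.82
i=1: S_1 = -3.82 * (-0.6)^1 ≈ 2.29
i=2: S_2 = -3.82 * (-0.6)^2 ≈ -1.38
i=3: S_3 = -3.82 * (-0.6)^3 ≈ 0.83
The first 4 terms are: [-3.82, 2.29, -1.38, 0.83]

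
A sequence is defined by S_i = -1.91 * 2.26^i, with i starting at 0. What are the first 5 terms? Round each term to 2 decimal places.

This is a geometric sequence.
i=0: S_0 = -1.91 * 2.26^0 = -1.91
i=1: S_1 = -1.91 * 2.26^1 ≈ -4.32
i=2: S_2 = -1.91 * 2.26^2 ≈ -9.76
i=3: S_3 = -1.91 * 2.26^3 ≈ -22.05
i=4: S_4 = -1.91 * 2.26^4 ≈ -49.83
The first 5 terms are: [-1.91, -4.32, -9.76, -22.05, -49.83]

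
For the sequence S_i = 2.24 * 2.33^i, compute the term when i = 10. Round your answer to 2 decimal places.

S_10 = 2.24 * 2.33^10 ≈ 2.24 * 4715.8416 ≈ 10563.49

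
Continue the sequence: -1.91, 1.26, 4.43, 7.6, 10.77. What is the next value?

Differences: 1.26 - -1.91 = 3.17
This is an arithmetic sequence with common difference d = 3.17.
Next term = 10.77 + 3.17 = 13.94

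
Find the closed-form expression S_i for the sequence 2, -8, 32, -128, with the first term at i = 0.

Check ratios: -8 / 2 = -4.0
Common ratio r = -4.
First term a = 2.
Formula: S_i = 2 * (-4)^i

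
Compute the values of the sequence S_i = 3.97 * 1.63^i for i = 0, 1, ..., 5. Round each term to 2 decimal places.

This is a geometric sequence.
i=0: S_0 = 3.97 * 1.63^0 = 3.97
i=1: S_1 = 3.97 * 1.63^1 ≈ 6.47
i=2: S_2 = 3.97 * 1.63^2 ≈ 10.55
i=3: S_3 = 3.97 * 1.63^3 ≈ 17.19
i=4: S_4 = 3.97 * 1.63^4 ≈ 28.02
i=5: S_5 = 3.97 * 1.63^5 ≈ 45.68
The first 6 terms are: [3.97, 6.47, 10.55, 17.19, 28.02, 45.68]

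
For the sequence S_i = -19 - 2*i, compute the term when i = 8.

S_8 = -19 + -2*8 = -19 + -16 = -35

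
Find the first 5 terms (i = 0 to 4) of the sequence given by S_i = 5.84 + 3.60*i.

This is an arithmetic sequence.
i=0: S_0 = 5.84 + 3.6*0 = 5.84
i=1: S_1 = 5.84 + 3.6*1 = 9.44
i=2: S_2 = 5.84 + 3.6*2 = 13.04
i=3: S_3 = 5.84 + 3.6*3 = 16.64
i=4: S_4 = 5.84 + 3.6*4 = 20.24
The first 5 terms are: [5.84, 9.44, 13.04, 16.64, 20.24]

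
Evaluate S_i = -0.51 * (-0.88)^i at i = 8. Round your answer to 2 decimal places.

S_8 = -0.51 * (-0.88)^8 ≈ -0.51 * 0.3596 ≈ -0.18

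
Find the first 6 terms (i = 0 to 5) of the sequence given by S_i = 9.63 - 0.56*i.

This is an arithmetic sequence.
i=0: S_0 = 9.63 + -0.56*0 = 9.63
i=1: S_1 = 9.63 + -0.56*1 = 9.07
i=2: S_2 = 9.63 + -0.56*2 = 8.51
i=3: S_3 = 9.63 + -0.56*3 = 7.95
i=4: S_4 = 9.63 + -0.56*4 = 7.39
i=5: S_5 = 9.63 + -0.56*5 = 6.83
The first 6 terms are: [9.63, 9.07, 8.51, 7.95, 7.39, 6.83]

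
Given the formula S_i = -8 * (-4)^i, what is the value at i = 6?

S_6 = -8 * (-4)^6 = -8 * 4096 = -32768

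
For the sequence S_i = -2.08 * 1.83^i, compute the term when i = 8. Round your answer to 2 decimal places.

S_8 = -2.08 * 1.83^8 ≈ -2.08 * 125.7792 ≈ -261.62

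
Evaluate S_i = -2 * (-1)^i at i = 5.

S_5 = -2 * (-1)^5 = -2 * -1 = 2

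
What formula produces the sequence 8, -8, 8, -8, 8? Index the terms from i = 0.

Check ratios: -8 / 8 = -1.0
Common ratio r = -1.
First term a = 8.
Formula: S_i = 8 * (-1)^i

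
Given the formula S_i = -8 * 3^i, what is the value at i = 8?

S_8 = -8 * 3^8 = -8 * 6561 = -52488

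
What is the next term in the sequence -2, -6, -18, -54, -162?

Ratios: -6 / -2 = 3.0
This is a geometric sequence with common ratio r = 3.
Next term = -162 * 3 = -486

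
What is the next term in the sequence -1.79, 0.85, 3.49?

Differences: 0.85 - -1.79 = 2.64
This is an arithmetic sequence with common difference d = 2.64.
Next term = 3.49 + 2.64 = 6.13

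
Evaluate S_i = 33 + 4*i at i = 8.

S_8 = 33 + 4*8 = 33 + 32 = 65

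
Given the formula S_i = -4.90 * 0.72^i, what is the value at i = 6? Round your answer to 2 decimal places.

S_6 = -4.9 * 0.72^6 ≈ -4.9 * 0.1393 ≈ -0.68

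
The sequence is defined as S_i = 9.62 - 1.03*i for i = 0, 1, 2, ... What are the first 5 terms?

This is an arithmetic sequence.
i=0: S_0 = 9.62 + -1.03*0 = 9.62
i=1: S_1 = 9.62 + -1.03*1 = 8.59
i=2: S_2 = 9.62 + -1.03*2 = 7.56
i=3: S_3 = 9.62 + -1.03*3 = 6.53
i=4: S_4 = 9.62 + -1.03*4 = 5.5
The first 5 terms are: [9.62, 8.59, 7.56, 6.53, 5.5]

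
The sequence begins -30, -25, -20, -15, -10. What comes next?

Differences: -25 - -30 = 5
This is an arithmetic sequence with common difference d = 5.
Next term = -10 + 5 = -5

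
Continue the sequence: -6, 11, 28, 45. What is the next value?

Differences: 11 - -6 = 17
This is an arithmetic sequence with common difference d = 17.
Next term = 45 + 17 = 62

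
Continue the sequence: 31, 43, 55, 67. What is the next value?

Differences: 43 - 31 = 12
This is an arithmetic sequence with common difference d = 12.
Next term = 67 + 12 = 79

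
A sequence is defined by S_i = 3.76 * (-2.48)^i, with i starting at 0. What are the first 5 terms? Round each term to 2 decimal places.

This is a geometric sequence.
i=0: S_0 = 3.76 * (-2.48)^0 = 3.76
i=1: S_1 = 3.76 * (-2.48)^1 ≈ -9.32
i=2: S_2 = 3.76 * (-2.48)^2 ≈ 23.13
i=3: S_3 = 3.76 * (-2.48)^3 ≈ -57.35
i=4: S_4 = 3.76 * (-2.48)^4 ≈ 142.23
The first 5 terms are: [3.76, -9.32, 23.13, -57.35, 142.23]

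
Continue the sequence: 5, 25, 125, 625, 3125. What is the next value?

Ratios: 25 / 5 = 5.0
This is a geometric sequence with common ratio r = 5.
Next term = 3125 * 5 = 15625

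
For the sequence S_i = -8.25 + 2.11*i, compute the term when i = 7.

S_7 = -8.25 + 2.11*7 = -8.25 + 14.77 = 6.52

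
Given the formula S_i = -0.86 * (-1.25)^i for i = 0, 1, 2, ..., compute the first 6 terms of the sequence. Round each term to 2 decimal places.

This is a geometric sequence.
i=0: S_0 = -0.86 * (-1.25)^0 = -0.86
i=1: S_1 = -0.86 * (-1.25)^1 ≈ 1.08
i=2: S_2 = -0.86 * (-1.25)^2 ≈ -1.34
i=3: S_3 = -0.86 * (-1.25)^3 ≈ 1.68
i=4: S_4 = -0.86 * (-1.25)^4 ≈ -2.1
i=5: S_5 = -0.86 * (-1.25)^5 ≈ 2.62
The first 6 terms are: [-0.86, 1.08, -1.34, 1.68, -2.1, 2.62]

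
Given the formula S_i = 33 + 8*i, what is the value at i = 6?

S_6 = 33 + 8*6 = 33 + 48 = 81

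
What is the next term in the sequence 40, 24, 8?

Differences: 24 - 40 = -16
This is an arithmetic sequence with common difference d = -16.
Next term = 8 + -16 = -8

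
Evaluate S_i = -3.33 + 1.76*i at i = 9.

S_9 = -3.33 + 1.76*9 = -3.33 + 15.84 = 12.51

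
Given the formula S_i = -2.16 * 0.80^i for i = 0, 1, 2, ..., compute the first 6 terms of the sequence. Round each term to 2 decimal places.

This is a geometric sequence.
i=0: S_0 = -2.16 * 0.8^0 = -2.16
i=1: S_1 = -2.16 * 0.8^1 ≈ -1.73
i=2: S_2 = -2.16 * 0.8^2 ≈ -1.38
i=3: S_3 = -2.16 * 0.8^3 ≈ -1.11
i=4: S_4 = -2.16 * 0.8^4 ≈ -0.88
i=5: S_5 = -2.16 * 0.8^5 ≈ -0.71
The first 6 terms are: [-2.16, -1.73, -1.38, -1.11, -0.88, -0.71]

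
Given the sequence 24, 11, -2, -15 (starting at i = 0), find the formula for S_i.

Check differences: 11 - 24 = -13
-2 - 11 = -13
Common difference d = -13.
First term a = 24.
Formula: S_i = 24 - 13*i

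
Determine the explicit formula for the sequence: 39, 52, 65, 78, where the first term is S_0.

Check differences: 52 - 39 = 13
65 - 52 = 13
Common difference d = 13.
First term a = 39.
Formula: S_i = 39 + 13*i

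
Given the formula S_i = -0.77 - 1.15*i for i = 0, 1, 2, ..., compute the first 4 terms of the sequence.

This is an arithmetic sequence.
i=0: S_0 = -0.77 + -1.15*0 = -0.77
i=1: S_1 = -0.77 + -1.15*1 = -1.92
i=2: S_2 = -0.77 + -1.15*2 = -3.07
i=3: S_3 = -0.77 + -1.15*3 = -4.22
The first 4 terms are: [-0.77, -1.92, -3.07, -4.22]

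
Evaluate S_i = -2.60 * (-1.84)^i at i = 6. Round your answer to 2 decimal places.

S_6 = -2.6 * (-1.84)^6 ≈ -2.6 * 38.8067 ≈ -100.9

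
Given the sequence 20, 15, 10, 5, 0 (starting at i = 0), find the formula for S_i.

Check differences: 15 - 20 = -5
10 - 15 = -5
Common difference d = -5.
First term a = 20.
Formula: S_i = 20 - 5*i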